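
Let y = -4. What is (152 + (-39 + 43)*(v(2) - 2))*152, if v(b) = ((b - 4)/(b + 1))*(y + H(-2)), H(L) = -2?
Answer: 24320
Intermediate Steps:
v(b) = -6*(-4 + b)/(1 + b) (v(b) = ((b - 4)/(b + 1))*(-4 - 2) = ((-4 + b)/(1 + b))*(-6) = -6*(-4 + b)/(1 + b))
(152 + (-39 + 43)*(v(2) - 2))*152 = (152 + (-39 + 43)*(6*(4 - 1*2)/(1 + 2) - 2))*152 = (152 + 4*(6*(4 - 2)/3 - 2))*152 = (152 + 4*(6*(⅓)*2 - 2))*152 = (152 + 4*(4 - 2))*152 = (152 + 4*2)*152 = (152 + 8)*152 = 160*152 = 24320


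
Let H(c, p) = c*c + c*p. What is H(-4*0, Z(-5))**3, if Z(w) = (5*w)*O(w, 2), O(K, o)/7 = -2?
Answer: 0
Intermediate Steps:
O(K, o) = -14 (O(K, o) = 7*(-2) = -14)
Z(w) = -70*w (Z(w) = (5*w)*(-14) = -70*w)
H(c, p) = c**2 + c*p
H(-4*0, Z(-5))**3 = ((-4*0)*(-4*0 - 70*(-5)))**3 = (0*(0 + 350))**3 = (0*350)**3 = 0**3 = 0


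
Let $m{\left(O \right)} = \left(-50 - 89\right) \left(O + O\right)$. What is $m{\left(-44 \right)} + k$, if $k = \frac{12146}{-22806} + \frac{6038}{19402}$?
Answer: $\frac{1353085504180}{110620503} \approx 12232.0$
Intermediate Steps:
$k = - \frac{24488516}{110620503}$ ($k = 12146 \left(- \frac{1}{22806}\right) + 6038 \cdot \frac{1}{19402} = - \frac{6073}{11403} + \frac{3019}{9701} = - \frac{24488516}{110620503} \approx -0.22137$)
$m{\left(O \right)} = - 278 O$ ($m{\left(O \right)} = - 139 \cdot 2 O = - 278 O$)
$m{\left(-44 \right)} + k = \left(-278\right) \left(-44\right) - \frac{24488516}{110620503} = 12232 - \frac{24488516}{110620503} = \frac{1353085504180}{110620503}$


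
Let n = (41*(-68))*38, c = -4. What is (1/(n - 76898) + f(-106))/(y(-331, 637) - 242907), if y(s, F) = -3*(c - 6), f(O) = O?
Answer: 19381253/44408116434 ≈ 0.00043643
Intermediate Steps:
n = -105944 (n = -2788*38 = -105944)
y(s, F) = 30 (y(s, F) = -3*(-4 - 6) = -3*(-10) = 30)
(1/(n - 76898) + f(-106))/(y(-331, 637) - 242907) = (1/(-105944 - 76898) - 106)/(30 - 242907) = (1/(-182842) - 106)/(-242877) = (-1/182842 - 106)*(-1/242877) = -19381253/182842*(-1/242877) = 19381253/44408116434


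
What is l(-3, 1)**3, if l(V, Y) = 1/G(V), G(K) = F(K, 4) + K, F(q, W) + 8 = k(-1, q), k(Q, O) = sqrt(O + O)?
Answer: -1/(11 - I*sqrt(6))**3 ≈ -0.00055312 - 0.00042691*I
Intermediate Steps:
k(Q, O) = sqrt(2)*sqrt(O) (k(Q, O) = sqrt(2*O) = sqrt(2)*sqrt(O))
F(q, W) = -8 + sqrt(2)*sqrt(q)
G(K) = -8 + K + sqrt(2)*sqrt(K) (G(K) = (-8 + sqrt(2)*sqrt(K)) + K = -8 + K + sqrt(2)*sqrt(K))
l(V, Y) = 1/(-8 + V + sqrt(2)*sqrt(V))
l(-3, 1)**3 = (1/(-8 - 3 + sqrt(2)*sqrt(-3)))**3 = (1/(-8 - 3 + sqrt(2)*(I*sqrt(3))))**3 = (1/(-8 - 3 + I*sqrt(6)))**3 = (1/(-11 + I*sqrt(6)))**3 = (-11 + I*sqrt(6))**(-3)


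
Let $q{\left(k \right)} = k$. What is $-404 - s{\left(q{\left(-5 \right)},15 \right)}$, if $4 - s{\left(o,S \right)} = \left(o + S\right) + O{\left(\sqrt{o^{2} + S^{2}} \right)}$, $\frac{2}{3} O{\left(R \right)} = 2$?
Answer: $-395$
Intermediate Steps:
$O{\left(R \right)} = 3$ ($O{\left(R \right)} = \frac{3}{2} \cdot 2 = 3$)
$s{\left(o,S \right)} = 1 - S - o$ ($s{\left(o,S \right)} = 4 - \left(\left(o + S\right) + 3\right) = 4 - \left(\left(S + o\right) + 3\right) = 4 - \left(3 + S + o\right) = 1 - S - o$)
$-404 - s{\left(q{\left(-5 \right)},15 \right)} = -404 - \left(1 - 15 - -5\right) = -404 - \left(1 - 15 + 5\right) = -404 - -9 = -404 + 9 = -395$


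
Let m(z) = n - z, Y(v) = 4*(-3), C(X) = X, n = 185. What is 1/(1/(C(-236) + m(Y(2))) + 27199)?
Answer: 39/1060760 ≈ 3.6766e-5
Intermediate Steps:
Y(v) = -12
m(z) = 185 - z
1/(1/(C(-236) + m(Y(2))) + 27199) = 1/(1/(-236 + (185 - 1*(-12))) + 27199) = 1/(1/(-236 + (185 + 12)) + 27199) = 1/(1/(-236 + 197) + 27199) = 1/(1/(-39) + 27199) = 1/(-1/39 + 27199) = 1/(1060760/39) = 39/1060760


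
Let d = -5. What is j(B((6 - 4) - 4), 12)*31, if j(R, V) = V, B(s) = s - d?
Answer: 372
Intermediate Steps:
B(s) = 5 + s (B(s) = s - 1*(-5) = s + 5 = 5 + s)
j(B((6 - 4) - 4), 12)*31 = 12*31 = 372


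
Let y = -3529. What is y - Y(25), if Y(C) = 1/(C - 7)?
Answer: -63523/18 ≈ -3529.1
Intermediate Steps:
Y(C) = 1/(-7 + C)
y - Y(25) = -3529 - 1/(-7 + 25) = -3529 - 1/18 = -63523/18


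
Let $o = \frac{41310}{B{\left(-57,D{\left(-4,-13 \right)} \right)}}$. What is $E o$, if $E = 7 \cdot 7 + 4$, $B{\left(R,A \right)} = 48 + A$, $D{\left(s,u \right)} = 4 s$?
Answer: $\frac{1094715}{16} \approx 68420.0$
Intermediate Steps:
$E = 53$ ($E = 49 + 4 = 53$)
$o = \frac{20655}{16}$ ($o = \frac{41310}{48 + 4 \left(-4\right)} = \frac{41310}{48 - 16} = \frac{41310}{32} = 41310 \cdot \frac{1}{32} = \frac{20655}{16} \approx 1290.9$)
$E o = 53 \cdot \frac{20655}{16} = \frac{1094715}{16}$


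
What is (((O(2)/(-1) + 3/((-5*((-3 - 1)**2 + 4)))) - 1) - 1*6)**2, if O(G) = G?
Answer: 815409/10000 ≈ 81.541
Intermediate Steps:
(((O(2)/(-1) + 3/((-5*((-3 - 1)**2 + 4)))) - 1) - 1*6)**2 = (((2/(-1) + 3/((-5*((-3 - 1)**2 + 4)))) - 1) - 1*6)**2 = (((2*(-1) + 3/((-5*((-4)**2 + 4)))) - 1) - 6)**2 = (((-2 + 3/((-5*(16 + 4)))) - 1) - 6)**2 = (((-2 + 3/((-5*20))) - 1) - 6)**2 = (((-2 + 3/(-100)) - 1) - 6)**2 = (((-2 + 3*(-1/100)) - 1) - 6)**2 = (((-2 - 3/100) - 1) - 6)**2 = ((-203/100 - 1) - 6)**2 = (-303/100 - 6)**2 = (-903/100)**2 = 815409/10000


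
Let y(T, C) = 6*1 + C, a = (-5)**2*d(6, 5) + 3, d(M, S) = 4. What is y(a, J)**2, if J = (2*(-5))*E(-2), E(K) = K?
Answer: 676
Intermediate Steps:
J = 20 (J = (2*(-5))*(-2) = -10*(-2) = 20)
a = 103 (a = (-5)**2*4 + 3 = 25*4 + 3 = 100 + 3 = 103)
y(T, C) = 6 + C
y(a, J)**2 = (6 + 20)**2 = 26**2 = 676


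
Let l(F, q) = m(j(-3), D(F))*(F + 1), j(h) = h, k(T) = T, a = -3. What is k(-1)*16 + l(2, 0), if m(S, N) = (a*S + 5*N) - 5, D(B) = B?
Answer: 26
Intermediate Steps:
m(S, N) = -5 - 3*S + 5*N (m(S, N) = (-3*S + 5*N) - 5 = -5 - 3*S + 5*N)
l(F, q) = (1 + F)*(4 + 5*F) (l(F, q) = (-5 - 3*(-3) + 5*F)*(F + 1) = (-5 + 9 + 5*F)*(1 + F) = (4 + 5*F)*(1 + F) = (1 + F)*(4 + 5*F))
k(-1)*16 + l(2, 0) = -1*16 + (1 + 2)*(4 + 5*2) = -16 + 3*(4 + 10) = -16 + 3*14 = -16 + 42 = 26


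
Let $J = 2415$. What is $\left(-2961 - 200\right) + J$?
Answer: $-746$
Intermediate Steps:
$\left(-2961 - 200\right) + J = \left(-2961 - 200\right) + 2415 = -3161 + 2415 = -746$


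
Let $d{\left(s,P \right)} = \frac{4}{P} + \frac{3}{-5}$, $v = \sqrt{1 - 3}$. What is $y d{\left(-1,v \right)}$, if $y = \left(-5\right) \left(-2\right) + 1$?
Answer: $- \frac{33}{5} - 22 i \sqrt{2} \approx -6.6 - 31.113 i$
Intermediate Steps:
$v = i \sqrt{2}$ ($v = \sqrt{-2} = i \sqrt{2} \approx 1.4142 i$)
$d{\left(s,P \right)} = - \frac{3}{5} + \frac{4}{P}$ ($d{\left(s,P \right)} = \frac{4}{P} + 3 \left(- \frac{1}{5}\right) = \frac{4}{P} - \frac{3}{5} = - \frac{3}{5} + \frac{4}{P}$)
$y = 11$ ($y = 10 + 1 = 11$)
$y d{\left(-1,v \right)} = 11 \left(- \frac{3}{5} + \frac{4}{i \sqrt{2}}\right) = 11 \left(- \frac{3}{5} + 4 \left(- \frac{i \sqrt{2}}{2}\right)\right) = 11 \left(- \frac{3}{5} - 2 i \sqrt{2}\right) = - \frac{33}{5} - 22 i \sqrt{2}$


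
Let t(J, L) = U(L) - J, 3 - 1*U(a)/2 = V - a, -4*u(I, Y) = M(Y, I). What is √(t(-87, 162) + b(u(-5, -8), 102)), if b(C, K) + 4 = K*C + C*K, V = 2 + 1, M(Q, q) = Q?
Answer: √815 ≈ 28.548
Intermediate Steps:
V = 3
u(I, Y) = -Y/4
U(a) = 2*a (U(a) = 6 - 2*(3 - a) = 6 + (-6 + 2*a) = 2*a)
b(C, K) = -4 + 2*C*K (b(C, K) = -4 + (K*C + C*K) = -4 + (C*K + C*K) = -4 + 2*C*K)
t(J, L) = -J + 2*L (t(J, L) = 2*L - J = -J + 2*L)
√(t(-87, 162) + b(u(-5, -8), 102)) = √((-1*(-87) + 2*162) + (-4 + 2*(-¼*(-8))*102)) = √((87 + 324) + (-4 + 2*2*102)) = √(411 + (-4 + 408)) = √(411 + 404) = √815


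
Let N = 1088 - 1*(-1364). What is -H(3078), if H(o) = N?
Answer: -2452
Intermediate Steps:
N = 2452 (N = 1088 + 1364 = 2452)
H(o) = 2452
-H(3078) = -1*2452 = -2452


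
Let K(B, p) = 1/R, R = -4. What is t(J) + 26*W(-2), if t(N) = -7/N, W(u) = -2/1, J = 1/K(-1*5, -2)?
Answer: -201/4 ≈ -50.250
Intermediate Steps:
K(B, p) = -¼ (K(B, p) = 1/(-4) = -¼)
J = -4 (J = 1/(-¼) = -4)
W(u) = -2 (W(u) = -2*1 = -2)
t(J) + 26*W(-2) = -7/(-4) + 26*(-2) = -7*(-¼) - 52 = 7/4 - 52 = -201/4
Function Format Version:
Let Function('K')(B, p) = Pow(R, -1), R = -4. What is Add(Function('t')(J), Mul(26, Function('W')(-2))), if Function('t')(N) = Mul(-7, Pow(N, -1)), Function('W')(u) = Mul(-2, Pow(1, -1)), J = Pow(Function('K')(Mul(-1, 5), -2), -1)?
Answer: Rational(-201, 4) ≈ -50.250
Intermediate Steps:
Function('K')(B, p) = Rational(-1, 4) (Function('K')(B, p) = Pow(-4, -1) = Rational(-1, 4))
J = -4 (J = Pow(Rational(-1, 4), -1) = -4)
Function('W')(u) = -2 (Function('W')(u) = Mul(-2, 1) = -2)
Add(Function('t')(J), Mul(26, Function('W')(-2))) = Add(Mul(-7, Pow(-4, -1)), Mul(26, -2)) = Add(Mul(-7, Rational(-1, 4)), -52) = Add(Rational(7, 4), -52) = Rational(-201, 4)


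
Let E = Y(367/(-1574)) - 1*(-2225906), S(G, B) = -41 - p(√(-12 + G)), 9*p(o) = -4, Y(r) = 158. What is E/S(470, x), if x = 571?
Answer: -20034576/365 ≈ -54889.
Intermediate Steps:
p(o) = -4/9 (p(o) = (⅑)*(-4) = -4/9)
S(G, B) = -365/9 (S(G, B) = -41 - 1*(-4/9) = -41 + 4/9 = -365/9)
E = 2226064 (E = 158 - 1*(-2225906) = 158 + 2225906 = 2226064)
E/S(470, x) = 2226064/(-365/9) = 2226064*(-9/365) = -20034576/365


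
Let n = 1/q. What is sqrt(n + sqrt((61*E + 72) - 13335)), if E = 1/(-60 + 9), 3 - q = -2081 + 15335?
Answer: sqrt(-3829539 + 995004339*I*sqrt(34500174))/225267 ≈ 7.5885 + 7.5885*I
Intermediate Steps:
q = -13251 (q = 3 - (-2081 + 15335) = 3 - 1*13254 = 3 - 13254 = -13251)
E = -1/51 (E = 1/(-51) = -1/51 ≈ -0.019608)
n = -1/13251 (n = 1/(-13251) = -1/13251 ≈ -7.5466e-5)
sqrt(n + sqrt((61*E + 72) - 13335)) = sqrt(-1/13251 + sqrt((61*(-1/51) + 72) - 13335)) = sqrt(-1/13251 + sqrt((-61/51 + 72) - 13335)) = sqrt(-1/13251 + sqrt(3611/51 - 13335)) = sqrt(-1/13251 + sqrt(-676474/51)) = sqrt(-1/13251 + I*sqrt(34500174)/51)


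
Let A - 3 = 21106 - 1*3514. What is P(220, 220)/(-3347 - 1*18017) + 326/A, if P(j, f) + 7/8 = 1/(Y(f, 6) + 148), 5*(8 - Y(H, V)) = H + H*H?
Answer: 2903705569/156374225280 ≈ 0.018569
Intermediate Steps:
Y(H, V) = 8 - H/5 - H**2/5 (Y(H, V) = 8 - (H + H*H)/5 = 8 - (H + H**2)/5 = 8 + (-H/5 - H**2/5) = 8 - H/5 - H**2/5)
P(j, f) = -7/8 + 1/(156 - f/5 - f**2/5) (P(j, f) = -7/8 + 1/((8 - f/5 - f**2/5) + 148) = -7/8 + 1/(156 - f/5 - f**2/5))
A = 17595 (A = 3 + (21106 - 1*3514) = 3 + (21106 - 3514) = 3 + 17592 = 17595)
P(220, 220)/(-3347 - 1*18017) + 326/A = ((5420 - 7*220 - 7*220**2)/(8*(-780 + 220 + 220**2)))/(-3347 - 1*18017) + 326/17595 = ((5420 - 1540 - 7*48400)/(8*(-780 + 220 + 48400)))/(-3347 - 18017) + 326*(1/17595) = ((1/8)*(5420 - 1540 - 338800)/47840)/(-21364) + 326/17595 = ((1/8)*(1/47840)*(-334920))*(-1/21364) + 326/17595 = -8373/9568*(-1/21364) + 326/17595 = 8373/204410752 + 326/17595 = 2903705569/156374225280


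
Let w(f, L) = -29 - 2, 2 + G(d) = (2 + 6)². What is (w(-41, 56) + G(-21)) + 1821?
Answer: 1852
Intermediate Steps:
G(d) = 62 (G(d) = -2 + (2 + 6)² = -2 + 8² = -2 + 64 = 62)
w(f, L) = -31
(w(-41, 56) + G(-21)) + 1821 = (-31 + 62) + 1821 = 31 + 1821 = 1852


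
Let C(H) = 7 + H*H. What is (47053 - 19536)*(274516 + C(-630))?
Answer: 18475546691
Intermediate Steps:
C(H) = 7 + H**2
(47053 - 19536)*(274516 + C(-630)) = (47053 - 19536)*(274516 + (7 + (-630)**2)) = 27517*(274516 + (7 + 396900)) = 27517*(274516 + 396907) = 27517*671423 = 18475546691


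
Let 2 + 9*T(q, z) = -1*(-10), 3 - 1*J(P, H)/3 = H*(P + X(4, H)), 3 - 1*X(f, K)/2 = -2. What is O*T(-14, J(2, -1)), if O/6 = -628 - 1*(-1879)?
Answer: 6672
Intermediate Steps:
X(f, K) = 10 (X(f, K) = 6 - 2*(-2) = 6 + 4 = 10)
J(P, H) = 9 - 3*H*(10 + P) (J(P, H) = 9 - 3*H*(P + 10) = 9 - 3*H*(10 + P))
O = 7506 (O = 6*(-628 - 1*(-1879)) = 6*(-628 + 1879) = 6*1251 = 7506)
T(q, z) = 8/9 (T(q, z) = -2/9 + (-1*(-10))/9 = -2/9 + (1/9)*10 = -2/9 + 10/9 = 8/9)
O*T(-14, J(2, -1)) = 7506*(8/9) = 6672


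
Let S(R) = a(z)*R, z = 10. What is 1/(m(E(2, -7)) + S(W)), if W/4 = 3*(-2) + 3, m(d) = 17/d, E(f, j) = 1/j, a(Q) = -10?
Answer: 1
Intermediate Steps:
W = -12 (W = 4*(3*(-2) + 3) = 4*(-6 + 3) = 4*(-3) = -12)
S(R) = -10*R
1/(m(E(2, -7)) + S(W)) = 1/(17/(1/(-7)) - 10*(-12)) = 1/(17/(-⅐) + 120) = 1/(17*(-7) + 120) = 1/(-119 + 120) = 1/1 = 1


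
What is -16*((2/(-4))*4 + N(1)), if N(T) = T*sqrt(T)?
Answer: 16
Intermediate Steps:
N(T) = T**(3/2)
-16*((2/(-4))*4 + N(1)) = -16*((2/(-4))*4 + 1**(3/2)) = -16*((2*(-1/4))*4 + 1) = -16*(-1/2*4 + 1) = -16*(-2 + 1) = -16*(-1) = 16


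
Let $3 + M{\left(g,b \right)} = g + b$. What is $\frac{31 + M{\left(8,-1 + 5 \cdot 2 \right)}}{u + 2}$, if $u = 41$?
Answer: $\frac{45}{43} \approx 1.0465$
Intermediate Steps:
$M{\left(g,b \right)} = -3 + b + g$ ($M{\left(g,b \right)} = -3 + \left(g + b\right) = -3 + \left(b + g\right) = -3 + b + g$)
$\frac{31 + M{\left(8,-1 + 5 \cdot 2 \right)}}{u + 2} = \frac{31 + \left(-3 + \left(-1 + 5 \cdot 2\right) + 8\right)}{41 + 2} = \frac{31 + \left(-3 + \left(-1 + 10\right) + 8\right)}{43} = \frac{31 + \left(-3 + 9 + 8\right)}{43} = \frac{31 + 14}{43} = \frac{1}{43} \cdot 45 = \frac{45}{43}$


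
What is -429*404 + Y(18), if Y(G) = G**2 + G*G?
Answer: -172668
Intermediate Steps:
Y(G) = 2*G**2 (Y(G) = G**2 + G**2 = 2*G**2)
-429*404 + Y(18) = -429*404 + 2*18**2 = -173316 + 2*324 = -173316 + 648 = -172668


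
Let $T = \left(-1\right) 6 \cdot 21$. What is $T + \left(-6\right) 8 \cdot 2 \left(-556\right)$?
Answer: $53250$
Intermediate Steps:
$T = -126$ ($T = \left(-6\right) 21 = -126$)
$T + \left(-6\right) 8 \cdot 2 \left(-556\right) = -126 + \left(-6\right) 8 \cdot 2 \left(-556\right) = -126 + \left(-48\right) 2 \left(-556\right) = -126 - -53376 = -126 + 53376 = 53250$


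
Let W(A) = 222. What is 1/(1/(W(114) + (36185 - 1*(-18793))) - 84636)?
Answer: -55200/4671907199 ≈ -1.1815e-5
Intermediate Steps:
1/(1/(W(114) + (36185 - 1*(-18793))) - 84636) = 1/(1/(222 + (36185 - 1*(-18793))) - 84636) = 1/(1/(222 + (36185 + 18793)) - 84636) = 1/(1/(222 + 54978) - 84636) = 1/(1/55200 - 84636) = 1/(-4671907199/55200) = -55200/4671907199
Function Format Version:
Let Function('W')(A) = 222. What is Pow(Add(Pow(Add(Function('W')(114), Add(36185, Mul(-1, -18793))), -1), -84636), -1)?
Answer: Rational(-55200, 4671907199) ≈ -1.1815e-5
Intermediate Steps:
Pow(Add(Pow(Add(Function('W')(114), Add(36185, Mul(-1, -18793))), -1), -84636), -1) = Pow(Add(Pow(Add(222, Add(36185, Mul(-1, -18793))), -1), -84636), -1) = Pow(Add(Pow(Add(222, Add(36185, 18793)), -1), -84636), -1) = Pow(Add(Pow(Add(222, 54978), -1), -84636), -1) = Pow(Add(Pow(55200, -1), -84636), -1) = Pow(Add(Rational(1, 55200), -84636), -1) = Pow(Rational(-4671907199, 55200), -1) = Rational(-55200, 4671907199)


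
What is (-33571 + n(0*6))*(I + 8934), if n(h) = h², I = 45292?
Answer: -1820421046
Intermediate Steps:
(-33571 + n(0*6))*(I + 8934) = (-33571 + (0*6)²)*(45292 + 8934) = (-33571 + 0²)*54226 = (-33571 + 0)*54226 = -33571*54226 = -1820421046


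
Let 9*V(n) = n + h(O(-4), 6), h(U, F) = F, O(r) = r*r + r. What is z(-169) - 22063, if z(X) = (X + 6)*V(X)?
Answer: -171998/9 ≈ -19111.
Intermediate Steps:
O(r) = r + r² (O(r) = r² + r = r + r²)
V(n) = ⅔ + n/9 (V(n) = (n + 6)/9 = (6 + n)/9 = ⅔ + n/9)
z(X) = (6 + X)*(⅔ + X/9) (z(X) = (X + 6)*(⅔ + X/9) = (6 + X)*(⅔ + X/9))
z(-169) - 22063 = (6 - 169)²/9 - 22063 = (⅑)*(-163)² - 22063 = (⅑)*26569 - 22063 = 26569/9 - 22063 = -171998/9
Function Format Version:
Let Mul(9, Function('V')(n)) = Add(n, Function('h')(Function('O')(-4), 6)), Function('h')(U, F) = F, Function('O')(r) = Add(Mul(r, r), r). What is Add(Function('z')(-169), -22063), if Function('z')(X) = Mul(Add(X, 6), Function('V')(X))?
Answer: Rational(-171998, 9) ≈ -19111.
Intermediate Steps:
Function('O')(r) = Add(r, Pow(r, 2)) (Function('O')(r) = Add(Pow(r, 2), r) = Add(r, Pow(r, 2)))
Function('V')(n) = Add(Rational(2, 3), Mul(Rational(1, 9), n)) (Function('V')(n) = Mul(Rational(1, 9), Add(n, 6)) = Mul(Rational(1, 9), Add(6, n)) = Add(Rational(2, 3), Mul(Rational(1, 9), n)))
Function('z')(X) = Mul(Add(6, X), Add(Rational(2, 3), Mul(Rational(1, 9), X))) (Function('z')(X) = Mul(Add(X, 6), Add(Rational(2, 3), Mul(Rational(1, 9), X))) = Mul(Add(6, X), Add(Rational(2, 3), Mul(Rational(1, 9), X))))
Add(Function('z')(-169), -22063) = Add(Mul(Rational(1, 9), Pow(Add(6, -169), 2)), -22063) = Add(Mul(Rational(1, 9), Pow(-163, 2)), -22063) = Add(Mul(Rational(1, 9), 26569), -22063) = Add(Rational(26569, 9), -22063) = Rational(-171998, 9)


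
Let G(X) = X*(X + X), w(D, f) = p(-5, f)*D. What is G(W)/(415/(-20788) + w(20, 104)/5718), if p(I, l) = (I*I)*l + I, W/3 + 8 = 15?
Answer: 17473270248/179420705 ≈ 97.387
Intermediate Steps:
W = 21 (W = -24 + 3*15 = -24 + 45 = 21)
p(I, l) = I + l*I² (p(I, l) = I²*l + I = l*I² + I = I + l*I²)
w(D, f) = D*(-5 + 25*f) (w(D, f) = (-5*(1 - 5*f))*D = (-5 + 25*f)*D = D*(-5 + 25*f))
G(X) = 2*X² (G(X) = X*(2*X) = 2*X²)
G(W)/(415/(-20788) + w(20, 104)/5718) = (2*21²)/(415/(-20788) + (5*20*(-1 + 5*104))/5718) = (2*441)/(415*(-1/20788) + (5*20*(-1 + 520))*(1/5718)) = 882/(-415/20788 + (5*20*519)*(1/5718)) = 882/(-415/20788 + 51900*(1/5718)) = 882/(-415/20788 + 8650/953) = 882/(179420705/19810964) = 882*(19810964/179420705) = 17473270248/179420705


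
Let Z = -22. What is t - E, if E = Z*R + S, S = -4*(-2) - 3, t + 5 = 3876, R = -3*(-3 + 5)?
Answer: 3734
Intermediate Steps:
R = -6 (R = -3*2 = -6)
t = 3871 (t = -5 + 3876 = 3871)
S = 5 (S = 8 - 3 = 5)
E = 137 (E = -22*(-6) + 5 = 132 + 5 = 137)
t - E = 3871 - 1*137 = 3871 - 137 = 3734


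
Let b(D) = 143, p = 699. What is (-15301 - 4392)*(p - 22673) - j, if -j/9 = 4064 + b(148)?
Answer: 432771845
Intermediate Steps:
j = -37863 (j = -9*(4064 + 143) = -9*4207 = -37863)
(-15301 - 4392)*(p - 22673) - j = (-15301 - 4392)*(699 - 22673) - 1*(-37863) = -19693*(-21974) + 37863 = 432733982 + 37863 = 432771845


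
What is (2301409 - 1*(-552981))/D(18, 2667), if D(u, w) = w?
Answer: 407770/381 ≈ 1070.3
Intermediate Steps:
(2301409 - 1*(-552981))/D(18, 2667) = (2301409 - 1*(-552981))/2667 = (2301409 + 552981)*(1/2667) = 2854390*(1/2667) = 407770/381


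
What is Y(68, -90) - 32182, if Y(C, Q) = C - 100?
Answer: -32214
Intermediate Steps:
Y(C, Q) = -100 + C
Y(68, -90) - 32182 = (-100 + 68) - 32182 = -32 - 32182 = -32214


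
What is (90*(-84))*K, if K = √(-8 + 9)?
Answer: -7560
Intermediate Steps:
K = 1 (K = √1 = 1)
(90*(-84))*K = (90*(-84))*1 = -7560*1 = -7560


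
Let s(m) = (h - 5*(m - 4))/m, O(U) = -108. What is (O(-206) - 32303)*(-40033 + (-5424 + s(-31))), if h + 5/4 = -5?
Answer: 182711923973/124 ≈ 1.4735e+9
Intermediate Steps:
h = -25/4 (h = -5/4 - 5 = -25/4 ≈ -6.2500)
s(m) = (55/4 - 5*m)/m (s(m) = (-25/4 - 5*(m - 4))/m = (-25/4 - 5*(-4 + m))/m = (-25/4 + (20 - 5*m))/m = (55/4 - 5*m)/m)
(O(-206) - 32303)*(-40033 + (-5424 + s(-31))) = (-108 - 32303)*(-40033 + (-5424 + (-5 + (55/4)/(-31)))) = -32411*(-40033 + (-5424 + (-5 + (55/4)*(-1/31)))) = -32411*(-40033 + (-5424 + (-5 - 55/124))) = -32411*(-40033 + (-5424 - 675/124)) = -32411*(-40033 - 673251/124) = -32411*(-5637343/124) = 182711923973/124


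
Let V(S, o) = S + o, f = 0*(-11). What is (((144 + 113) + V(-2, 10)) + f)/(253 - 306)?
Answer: -5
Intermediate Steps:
f = 0
(((144 + 113) + V(-2, 10)) + f)/(253 - 306) = (((144 + 113) + (-2 + 10)) + 0)/(253 - 306) = ((257 + 8) + 0)/(-53) = (265 + 0)*(-1/53) = 265*(-1/53) = -5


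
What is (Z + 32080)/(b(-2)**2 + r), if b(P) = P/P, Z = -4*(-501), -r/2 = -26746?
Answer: 34084/53493 ≈ 0.63717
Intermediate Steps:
r = 53492 (r = -2*(-26746) = 53492)
Z = 2004
b(P) = 1
(Z + 32080)/(b(-2)**2 + r) = (2004 + 32080)/(1**2 + 53492) = 34084/(1 + 53492) = 34084/53493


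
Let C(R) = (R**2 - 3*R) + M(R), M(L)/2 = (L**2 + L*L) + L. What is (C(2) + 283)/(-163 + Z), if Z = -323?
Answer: -301/486 ≈ -0.61934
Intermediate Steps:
M(L) = 2*L + 4*L**2 (M(L) = 2*((L**2 + L*L) + L) = 2*((L**2 + L**2) + L) = 2*(2*L**2 + L) = 2*(L + 2*L**2) = 2*L + 4*L**2)
C(R) = R**2 - 3*R + 2*R*(1 + 2*R) (C(R) = (R**2 - 3*R) + 2*R*(1 + 2*R) = R**2 - 3*R + 2*R*(1 + 2*R))
(C(2) + 283)/(-163 + Z) = (2*(-1 + 5*2) + 283)/(-163 - 323) = (2*(-1 + 10) + 283)/(-486) = (2*9 + 283)*(-1/486) = (18 + 283)*(-1/486) = 301*(-1/486) = -301/486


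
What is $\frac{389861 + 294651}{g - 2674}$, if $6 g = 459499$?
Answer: $\frac{4107072}{443455} \approx 9.2615$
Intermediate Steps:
$g = \frac{459499}{6}$ ($g = \frac{1}{6} \cdot 459499 = \frac{459499}{6} \approx 76583.0$)
$\frac{389861 + 294651}{g - 2674} = \frac{389861 + 294651}{\frac{459499}{6} - 2674} = \frac{684512}{\frac{443455}{6}} = 684512 \cdot \frac{6}{443455} = \frac{4107072}{443455}$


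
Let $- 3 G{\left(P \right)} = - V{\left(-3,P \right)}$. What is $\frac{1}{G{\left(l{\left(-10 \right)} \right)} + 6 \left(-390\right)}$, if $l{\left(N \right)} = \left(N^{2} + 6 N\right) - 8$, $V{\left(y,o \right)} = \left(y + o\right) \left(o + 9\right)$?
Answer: $- \frac{3}{5831} \approx -0.00051449$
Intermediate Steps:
$V{\left(y,o \right)} = \left(9 + o\right) \left(o + y\right)$ ($V{\left(y,o \right)} = \left(o + y\right) \left(9 + o\right) = \left(9 + o\right) \left(o + y\right)$)
$l{\left(N \right)} = -8 + N^{2} + 6 N$
$G{\left(P \right)} = -9 + 2 P + \frac{P^{2}}{3}$ ($G{\left(P \right)} = - \frac{\left(-1\right) \left(P^{2} + 9 P + 9 \left(-3\right) + P \left(-3\right)\right)}{3} = - \frac{\left(-1\right) \left(P^{2} + 9 P - 27 - 3 P\right)}{3} = - \frac{\left(-1\right) \left(-27 + P^{2} + 6 P\right)}{3} = - \frac{27 - P^{2} - 6 P}{3} = -9 + 2 P + \frac{P^{2}}{3}$)
$\frac{1}{G{\left(l{\left(-10 \right)} \right)} + 6 \left(-390\right)} = \frac{1}{\left(-9 + 2 \left(-8 + \left(-10\right)^{2} + 6 \left(-10\right)\right) + \frac{\left(-8 + \left(-10\right)^{2} + 6 \left(-10\right)\right)^{2}}{3}\right) + 6 \left(-390\right)} = \frac{1}{\left(-9 + 2 \left(-8 + 100 - 60\right) + \frac{\left(-8 + 100 - 60\right)^{2}}{3}\right) - 2340} = \frac{1}{\left(-9 + 2 \cdot 32 + \frac{32^{2}}{3}\right) - 2340} = \frac{1}{\left(-9 + 64 + \frac{1}{3} \cdot 1024\right) - 2340} = \frac{1}{\left(-9 + 64 + \frac{1024}{3}\right) - 2340} = \frac{1}{\frac{1189}{3} - 2340} = \frac{1}{- \frac{5831}{3}} = - \frac{3}{5831}$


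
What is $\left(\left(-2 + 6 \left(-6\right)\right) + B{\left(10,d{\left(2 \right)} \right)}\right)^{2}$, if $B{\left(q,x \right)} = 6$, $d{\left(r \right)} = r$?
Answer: $1024$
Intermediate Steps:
$\left(\left(-2 + 6 \left(-6\right)\right) + B{\left(10,d{\left(2 \right)} \right)}\right)^{2} = \left(\left(-2 + 6 \left(-6\right)\right) + 6\right)^{2} = \left(\left(-2 - 36\right) + 6\right)^{2} = \left(-38 + 6\right)^{2} = \left(-32\right)^{2} = 1024$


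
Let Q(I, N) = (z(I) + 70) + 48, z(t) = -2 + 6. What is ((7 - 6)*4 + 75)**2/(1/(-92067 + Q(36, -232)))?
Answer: -573828745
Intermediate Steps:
z(t) = 4
Q(I, N) = 122 (Q(I, N) = (4 + 70) + 48 = 74 + 48 = 122)
((7 - 6)*4 + 75)**2/(1/(-92067 + Q(36, -232))) = ((7 - 6)*4 + 75)**2/(1/(-92067 + 122)) = (1*4 + 75)**2/(1/(-91945)) = (4 + 75)**2/(-1/91945) = 79**2*(-91945) = 6241*(-91945) = -573828745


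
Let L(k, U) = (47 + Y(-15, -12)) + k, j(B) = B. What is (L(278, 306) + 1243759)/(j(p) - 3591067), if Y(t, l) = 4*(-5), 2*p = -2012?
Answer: -1244064/3592073 ≈ -0.34634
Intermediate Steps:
p = -1006 (p = (1/2)*(-2012) = -1006)
Y(t, l) = -20
L(k, U) = 27 + k (L(k, U) = (47 - 20) + k = 27 + k)
(L(278, 306) + 1243759)/(j(p) - 3591067) = ((27 + 278) + 1243759)/(-1006 - 3591067) = (305 + 1243759)/(-3592073) = 1244064*(-1/3592073) = -1244064/3592073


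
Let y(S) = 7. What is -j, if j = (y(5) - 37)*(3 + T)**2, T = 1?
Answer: 480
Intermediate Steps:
j = -480 (j = (7 - 37)*(3 + 1)**2 = -30*4**2 = -30*16 = -480)
-j = -1*(-480) = 480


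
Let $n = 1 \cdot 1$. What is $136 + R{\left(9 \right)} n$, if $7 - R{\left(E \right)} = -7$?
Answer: $150$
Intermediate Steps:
$R{\left(E \right)} = 14$ ($R{\left(E \right)} = 7 - -7 = 7 + 7 = 14$)
$n = 1$
$136 + R{\left(9 \right)} n = 136 + 14 \cdot 1 = 136 + 14 = 150$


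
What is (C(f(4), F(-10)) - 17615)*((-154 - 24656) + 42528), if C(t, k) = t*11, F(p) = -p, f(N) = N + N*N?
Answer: -308204610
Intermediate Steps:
f(N) = N + N**2
C(t, k) = 11*t
(C(f(4), F(-10)) - 17615)*((-154 - 24656) + 42528) = (11*(4*(1 + 4)) - 17615)*((-154 - 24656) + 42528) = (11*(4*5) - 17615)*(-24810 + 42528) = (11*20 - 17615)*17718 = (220 - 17615)*17718 = -17395*17718 = -308204610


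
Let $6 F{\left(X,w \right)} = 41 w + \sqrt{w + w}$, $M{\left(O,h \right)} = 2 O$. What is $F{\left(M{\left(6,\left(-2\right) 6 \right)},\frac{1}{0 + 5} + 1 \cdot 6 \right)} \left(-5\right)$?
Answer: $- \frac{1271}{6} - \frac{\sqrt{310}}{6} \approx -214.77$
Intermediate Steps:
$F{\left(X,w \right)} = \frac{41 w}{6} + \frac{\sqrt{2} \sqrt{w}}{6}$ ($F{\left(X,w \right)} = \frac{41 w + \sqrt{w + w}}{6} = \frac{41 w + \sqrt{2 w}}{6} = \frac{41 w + \sqrt{2} \sqrt{w}}{6} = \frac{41 w}{6} + \frac{\sqrt{2} \sqrt{w}}{6}$)
$F{\left(M{\left(6,\left(-2\right) 6 \right)},\frac{1}{0 + 5} + 1 \cdot 6 \right)} \left(-5\right) = \left(\frac{41 \left(\frac{1}{0 + 5} + 1 \cdot 6\right)}{6} + \frac{\sqrt{2} \sqrt{\frac{1}{0 + 5} + 1 \cdot 6}}{6}\right) \left(-5\right) = \left(\frac{41 \left(\frac{1}{5} + 6\right)}{6} + \frac{\sqrt{2} \sqrt{\frac{1}{5} + 6}}{6}\right) \left(-5\right) = \left(\frac{41}{6} \cdot \frac{31}{5} + \frac{\sqrt{2} \sqrt{\frac{31}{5}}}{6}\right) \left(-5\right) = \left(\frac{1271}{30} + \frac{\sqrt{2} \frac{\sqrt{155}}{5}}{6}\right) \left(-5\right) = \left(\frac{1271}{30} + \frac{\sqrt{310}}{30}\right) \left(-5\right) = - \frac{1271}{6} - \frac{\sqrt{310}}{6}$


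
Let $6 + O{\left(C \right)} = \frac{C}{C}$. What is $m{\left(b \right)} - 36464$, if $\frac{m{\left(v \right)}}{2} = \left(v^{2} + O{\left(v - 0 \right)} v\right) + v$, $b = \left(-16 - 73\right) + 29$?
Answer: $-28784$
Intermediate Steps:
$b = -60$ ($b = -89 + 29 = -60$)
$O{\left(C \right)} = -5$ ($O{\left(C \right)} = -6 + \frac{C}{C} = -6 + 1 = -5$)
$m{\left(v \right)} = - 8 v + 2 v^{2}$ ($m{\left(v \right)} = 2 \left(\left(v^{2} - 5 v\right) + v\right) = 2 \left(v^{2} - 4 v\right) = - 8 v + 2 v^{2}$)
$m{\left(b \right)} - 36464 = 2 \left(-60\right) \left(-4 - 60\right) - 36464 = 2 \left(-60\right) \left(-64\right) - 36464 = 7680 - 36464 = -28784$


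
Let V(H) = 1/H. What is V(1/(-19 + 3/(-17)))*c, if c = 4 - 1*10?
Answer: 1956/17 ≈ 115.06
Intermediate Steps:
c = -6 (c = 4 - 10 = -6)
V(1/(-19 + 3/(-17)))*c = -6/1/(-19 + 3/(-17)) = -6/1/(-19 + 3*(-1/17)) = -6/1/(-19 - 3/17) = -6/1/(-326/17) = -6/(-17/326) = -326/17*(-6) = 1956/17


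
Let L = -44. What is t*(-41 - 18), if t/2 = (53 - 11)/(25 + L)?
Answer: 4956/19 ≈ 260.84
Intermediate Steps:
t = -84/19 (t = 2*((53 - 11)/(25 - 44)) = 2*(42/(-19)) = 2*(42*(-1/19)) = 2*(-42/19) = -84/19 ≈ -4.4211)
t*(-41 - 18) = -84*(-41 - 18)/19 = -84/19*(-59) = 4956/19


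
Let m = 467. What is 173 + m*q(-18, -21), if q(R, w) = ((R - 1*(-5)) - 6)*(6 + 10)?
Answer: -141795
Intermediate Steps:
q(R, w) = -16 + 16*R (q(R, w) = ((R + 5) - 6)*16 = ((5 + R) - 6)*16 = (-1 + R)*16 = -16 + 16*R)
173 + m*q(-18, -21) = 173 + 467*(-16 + 16*(-18)) = 173 + 467*(-16 - 288) = 173 + 467*(-304) = 173 - 141968 = -141795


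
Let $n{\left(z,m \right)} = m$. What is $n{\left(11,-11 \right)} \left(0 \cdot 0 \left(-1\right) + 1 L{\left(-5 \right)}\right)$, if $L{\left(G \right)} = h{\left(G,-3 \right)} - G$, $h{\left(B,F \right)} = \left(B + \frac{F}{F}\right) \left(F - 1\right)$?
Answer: $-231$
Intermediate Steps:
$h{\left(B,F \right)} = \left(1 + B\right) \left(-1 + F\right)$ ($h{\left(B,F \right)} = \left(B + 1\right) \left(-1 + F\right) = \left(1 + B\right) \left(-1 + F\right)$)
$L{\left(G \right)} = -4 - 5 G$ ($L{\left(G \right)} = \left(-1 - 3 - G + G \left(-3\right)\right) - G = \left(-1 - 3 - G - 3 G\right) - G = \left(-4 - 4 G\right) - G = -4 - 5 G$)
$n{\left(11,-11 \right)} \left(0 \cdot 0 \left(-1\right) + 1 L{\left(-5 \right)}\right) = - 11 \left(0 \cdot 0 \left(-1\right) + 1 \left(-4 - -25\right)\right) = - 11 \left(0 \left(-1\right) + 1 \left(-4 + 25\right)\right) = - 11 \left(0 + 1 \cdot 21\right) = - 11 \left(0 + 21\right) = \left(-11\right) 21 = -231$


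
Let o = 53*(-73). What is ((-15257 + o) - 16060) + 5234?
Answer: -29952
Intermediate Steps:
o = -3869
((-15257 + o) - 16060) + 5234 = ((-15257 - 3869) - 16060) + 5234 = (-19126 - 16060) + 5234 = -35186 + 5234 = -29952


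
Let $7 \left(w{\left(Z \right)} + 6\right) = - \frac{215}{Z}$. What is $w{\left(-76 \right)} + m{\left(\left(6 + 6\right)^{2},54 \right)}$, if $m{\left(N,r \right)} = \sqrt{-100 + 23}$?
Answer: $- \frac{2977}{532} + i \sqrt{77} \approx -5.5959 + 8.775 i$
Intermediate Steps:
$w{\left(Z \right)} = -6 - \frac{215}{7 Z}$ ($w{\left(Z \right)} = -6 + \frac{\left(-215\right) \frac{1}{Z}}{7} = -6 - \frac{215}{7 Z}$)
$m{\left(N,r \right)} = i \sqrt{77}$ ($m{\left(N,r \right)} = \sqrt{-77} = i \sqrt{77}$)
$w{\left(-76 \right)} + m{\left(\left(6 + 6\right)^{2},54 \right)} = \left(-6 - \frac{215}{7 \left(-76\right)}\right) + i \sqrt{77} = \left(-6 - - \frac{215}{532}\right) + i \sqrt{77} = \left(-6 + \frac{215}{532}\right) + i \sqrt{77} = - \frac{2977}{532} + i \sqrt{77}$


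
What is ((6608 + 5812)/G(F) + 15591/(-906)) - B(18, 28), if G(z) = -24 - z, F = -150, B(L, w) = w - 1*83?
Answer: 288271/2114 ≈ 136.36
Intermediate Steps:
B(L, w) = -83 + w (B(L, w) = w - 83 = -83 + w)
((6608 + 5812)/G(F) + 15591/(-906)) - B(18, 28) = ((6608 + 5812)/(-24 - 1*(-150)) + 15591/(-906)) - (-83 + 28) = (12420/(-24 + 150) + 15591*(-1/906)) - 1*(-55) = (12420/126 - 5197/302) + 55 = (12420*(1/126) - 5197/302) + 55 = (690/7 - 5197/302) + 55 = 172001/2114 + 55 = 288271/2114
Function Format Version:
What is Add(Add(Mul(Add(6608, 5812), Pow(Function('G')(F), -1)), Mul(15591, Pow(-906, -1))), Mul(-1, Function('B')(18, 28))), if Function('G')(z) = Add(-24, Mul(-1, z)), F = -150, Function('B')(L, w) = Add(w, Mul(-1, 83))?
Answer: Rational(288271, 2114) ≈ 136.36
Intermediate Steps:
Function('B')(L, w) = Add(-83, w) (Function('B')(L, w) = Add(w, -83) = Add(-83, w))
Add(Add(Mul(Add(6608, 5812), Pow(Function('G')(F), -1)), Mul(15591, Pow(-906, -1))), Mul(-1, Function('B')(18, 28))) = Add(Add(Mul(Add(6608, 5812), Pow(Add(-24, Mul(-1, -150)), -1)), Mul(15591, Pow(-906, -1))), Mul(-1, Add(-83, 28))) = Add(Add(Mul(12420, Pow(Add(-24, 150), -1)), Mul(15591, Rational(-1, 906))), Mul(-1, -55)) = Add(Add(Mul(12420, Pow(126, -1)), Rational(-5197, 302)), 55) = Add(Add(Mul(12420, Rational(1, 126)), Rational(-5197, 302)), 55) = Add(Add(Rational(690, 7), Rational(-5197, 302)), 55) = Add(Rational(172001, 2114), 55) = Rational(288271, 2114)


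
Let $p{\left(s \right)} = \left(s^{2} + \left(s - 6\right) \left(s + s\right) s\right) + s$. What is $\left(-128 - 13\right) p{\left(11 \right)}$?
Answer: $-189222$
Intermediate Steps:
$p{\left(s \right)} = s + s^{2} + 2 s^{2} \left(-6 + s\right)$ ($p{\left(s \right)} = \left(s^{2} + \left(-6 + s\right) 2 s s\right) + s = \left(s^{2} + 2 s \left(-6 + s\right) s\right) + s = \left(s^{2} + 2 s^{2} \left(-6 + s\right)\right) + s = s + s^{2} + 2 s^{2} \left(-6 + s\right)$)
$\left(-128 - 13\right) p{\left(11 \right)} = \left(-128 - 13\right) 11 \left(1 - 121 + 2 \cdot 11^{2}\right) = - 141 \cdot 11 \left(1 - 121 + 2 \cdot 121\right) = - 141 \cdot 11 \left(1 - 121 + 242\right) = - 141 \cdot 11 \cdot 122 = \left(-141\right) 1342 = -189222$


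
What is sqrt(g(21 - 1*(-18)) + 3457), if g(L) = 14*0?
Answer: sqrt(3457) ≈ 58.796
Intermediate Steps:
g(L) = 0
sqrt(g(21 - 1*(-18)) + 3457) = sqrt(0 + 3457) = sqrt(3457)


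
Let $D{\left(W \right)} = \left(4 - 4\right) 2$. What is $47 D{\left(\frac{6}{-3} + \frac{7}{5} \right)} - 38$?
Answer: $-38$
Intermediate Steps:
$D{\left(W \right)} = 0$ ($D{\left(W \right)} = 0 \cdot 2 = 0$)
$47 D{\left(\frac{6}{-3} + \frac{7}{5} \right)} - 38 = 47 \cdot 0 - 38 = 0 - 38 = -38$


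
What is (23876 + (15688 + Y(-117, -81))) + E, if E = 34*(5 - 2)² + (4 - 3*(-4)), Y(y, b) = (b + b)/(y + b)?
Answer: 438755/11 ≈ 39887.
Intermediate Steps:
Y(y, b) = 2*b/(b + y) (Y(y, b) = (2*b)/(b + y) = 2*b/(b + y))
E = 322 (E = 34*3² + (4 - 1*(-12)) = 34*9 + (4 + 12) = 306 + 16 = 322)
(23876 + (15688 + Y(-117, -81))) + E = (23876 + (15688 + 2*(-81)/(-81 - 117))) + 322 = (23876 + (15688 + 2*(-81)/(-198))) + 322 = (23876 + (15688 + 2*(-81)*(-1/198))) + 322 = (23876 + (15688 + 9/11)) + 322 = (23876 + 172577/11) + 322 = 435213/11 + 322 = 438755/11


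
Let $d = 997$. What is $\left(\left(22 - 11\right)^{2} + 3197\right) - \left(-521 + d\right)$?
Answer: $2842$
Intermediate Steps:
$\left(\left(22 - 11\right)^{2} + 3197\right) - \left(-521 + d\right) = \left(\left(22 - 11\right)^{2} + 3197\right) + \left(521 - 997\right) = \left(\left(22 - 11\right)^{2} + 3197\right) - 476 = \left(11^{2} + 3197\right) - 476 = \left(121 + 3197\right) - 476 = 3318 - 476 = 2842$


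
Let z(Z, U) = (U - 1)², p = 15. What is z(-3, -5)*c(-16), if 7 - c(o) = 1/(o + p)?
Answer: 288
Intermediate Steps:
z(Z, U) = (-1 + U)²
c(o) = 7 - 1/(15 + o) (c(o) = 7 - 1/(o + 15) = 7 - 1/(15 + o))
z(-3, -5)*c(-16) = (-1 - 5)²*((104 + 7*(-16))/(15 - 16)) = (-6)²*((104 - 112)/(-1)) = 36*(-1*(-8)) = 36*8 = 288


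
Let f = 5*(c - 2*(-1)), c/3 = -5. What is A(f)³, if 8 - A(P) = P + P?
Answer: 2628072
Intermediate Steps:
c = -15 (c = 3*(-5) = -15)
f = -65 (f = 5*(-15 - 2*(-1)) = 5*(-15 + 2) = 5*(-13) = -65)
A(P) = 8 - 2*P (A(P) = 8 - (P + P) = 8 - 2*P)
A(f)³ = (8 - 2*(-65))³ = (8 + 130)³ = 138³ = 2628072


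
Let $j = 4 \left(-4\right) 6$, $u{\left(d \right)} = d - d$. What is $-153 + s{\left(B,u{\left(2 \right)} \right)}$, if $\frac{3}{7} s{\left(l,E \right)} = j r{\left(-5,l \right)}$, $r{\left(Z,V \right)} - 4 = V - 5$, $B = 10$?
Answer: $-2169$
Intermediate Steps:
$u{\left(d \right)} = 0$
$r{\left(Z,V \right)} = -1 + V$ ($r{\left(Z,V \right)} = 4 + \left(V - 5\right) = 4 + \left(-5 + V\right) = -1 + V$)
$j = -96$ ($j = \left(-16\right) 6 = -96$)
$s{\left(l,E \right)} = 224 - 224 l$ ($s{\left(l,E \right)} = \frac{7 \left(- 96 \left(-1 + l\right)\right)}{3} = \frac{7 \left(96 - 96 l\right)}{3} = 224 - 224 l$)
$-153 + s{\left(B,u{\left(2 \right)} \right)} = -153 + \left(224 - 2240\right) = -153 - 2016 = -2169$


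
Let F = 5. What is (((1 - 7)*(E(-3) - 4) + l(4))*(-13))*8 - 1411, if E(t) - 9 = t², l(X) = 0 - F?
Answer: 7845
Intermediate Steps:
l(X) = -5 (l(X) = 0 - 1*5 = 0 - 5 = -5)
E(t) = 9 + t²
(((1 - 7)*(E(-3) - 4) + l(4))*(-13))*8 - 1411 = (((1 - 7)*((9 + (-3)²) - 4) - 5)*(-13))*8 - 1411 = ((-6*((9 + 9) - 4) - 5)*(-13))*8 - 1411 = ((-6*(18 - 4) - 5)*(-13))*8 - 1411 = ((-6*14 - 5)*(-13))*8 - 1411 = ((-84 - 5)*(-13))*8 - 1411 = -89*(-13)*8 - 1411 = 1157*8 - 1411 = 9256 - 1411 = 7845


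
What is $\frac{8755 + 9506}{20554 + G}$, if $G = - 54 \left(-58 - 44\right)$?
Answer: $\frac{18261}{26062} \approx 0.70068$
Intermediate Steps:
$G = 5508$ ($G = \left(-54\right) \left(-102\right) = 5508$)
$\frac{8755 + 9506}{20554 + G} = \frac{8755 + 9506}{20554 + 5508} = \frac{18261}{26062}$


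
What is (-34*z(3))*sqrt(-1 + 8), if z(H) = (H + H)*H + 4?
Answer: -748*sqrt(7) ≈ -1979.0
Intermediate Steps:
z(H) = 4 + 2*H**2 (z(H) = (2*H)*H + 4 = 2*H**2 + 4 = 4 + 2*H**2)
(-34*z(3))*sqrt(-1 + 8) = (-34*(4 + 2*3**2))*sqrt(-1 + 8) = (-34*(4 + 2*9))*sqrt(7) = (-34*(4 + 18))*sqrt(7) = (-34*22)*sqrt(7) = -748*sqrt(7)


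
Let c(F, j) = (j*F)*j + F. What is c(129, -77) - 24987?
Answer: 739983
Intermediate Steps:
c(F, j) = F + F*j² (c(F, j) = (F*j)*j + F = F*j² + F = F + F*j²)
c(129, -77) - 24987 = 129*(1 + (-77)²) - 24987 = 129*(1 + 5929) - 24987 = 129*5930 - 24987 = 764970 - 24987 = 739983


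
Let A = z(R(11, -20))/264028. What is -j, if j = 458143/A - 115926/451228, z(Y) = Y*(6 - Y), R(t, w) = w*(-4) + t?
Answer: 3898693139052323/249303470 ≈ 1.5638e+7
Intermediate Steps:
R(t, w) = t - 4*w (R(t, w) = -4*w + t = t - 4*w)
A = -7735/264028 (A = ((11 - 4*(-20))*(6 - (11 - 4*(-20))))/264028 = ((11 + 80)*(6 - (11 + 80)))*(1/264028) = (91*(6 - 1*91))*(1/264028) = (91*(6 - 91))*(1/264028) = (91*(-85))*(1/264028) = -7735*1/264028 = -7735/264028 ≈ -0.029296)
j = -3898693139052323/249303470 (j = 458143/(-7735/264028) - 115926/451228 = 458143*(-264028/7735) - 115926*1/451228 = -17280368572/1105 - 57963/225614 = -3898693139052323/249303470 ≈ -1.5638e+7)
-j = -1*(-3898693139052323/249303470) = 3898693139052323/249303470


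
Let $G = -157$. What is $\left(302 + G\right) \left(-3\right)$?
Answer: $-435$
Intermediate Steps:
$\left(302 + G\right) \left(-3\right) = \left(302 - 157\right) \left(-3\right) = 145 \left(-3\right) = -435$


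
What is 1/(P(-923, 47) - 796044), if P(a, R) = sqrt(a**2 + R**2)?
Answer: -398022/316842597899 - sqrt(854138)/633685195798 ≈ -1.2577e-6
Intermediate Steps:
P(a, R) = sqrt(R**2 + a**2)
1/(P(-923, 47) - 796044) = 1/(sqrt(47**2 + (-923)**2) - 796044) = 1/(sqrt(2209 + 851929) - 796044) = 1/(sqrt(854138) - 796044) = 1/(-796044 + sqrt(854138))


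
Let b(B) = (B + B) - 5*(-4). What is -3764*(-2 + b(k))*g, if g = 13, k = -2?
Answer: -685048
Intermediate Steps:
b(B) = 20 + 2*B (b(B) = 2*B + 20 = 20 + 2*B)
-3764*(-2 + b(k))*g = -3764*(-2 + (20 + 2*(-2)))*13 = -3764*(-2 + (20 - 4))*13 = -3764*(-2 + 16)*13 = -52696*13 = -3764*182 = -685048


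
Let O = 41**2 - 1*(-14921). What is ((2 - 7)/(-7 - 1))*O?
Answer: 41505/4 ≈ 10376.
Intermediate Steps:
O = 16602 (O = 1681 + 14921 = 16602)
((2 - 7)/(-7 - 1))*O = ((2 - 7)/(-7 - 1))*16602 = -5/(-8)*16602 = -5*(-1/8)*16602 = (5/8)*16602 = 41505/4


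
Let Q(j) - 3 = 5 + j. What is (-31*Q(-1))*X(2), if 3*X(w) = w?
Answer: -434/3 ≈ -144.67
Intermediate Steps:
X(w) = w/3
Q(j) = 8 + j (Q(j) = 3 + (5 + j) = 8 + j)
(-31*Q(-1))*X(2) = (-31*(8 - 1))*((⅓)*2) = -31*7*(⅔) = -217*⅔ = -434/3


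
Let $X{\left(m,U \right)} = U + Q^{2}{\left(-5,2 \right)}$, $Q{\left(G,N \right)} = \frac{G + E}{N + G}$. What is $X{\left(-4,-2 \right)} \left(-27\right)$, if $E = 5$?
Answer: $54$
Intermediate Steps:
$Q{\left(G,N \right)} = \frac{5 + G}{G + N}$ ($Q{\left(G,N \right)} = \frac{G + 5}{N + G} = \frac{5 + G}{G + N}$)
$X{\left(m,U \right)} = U$ ($X{\left(m,U \right)} = U + \left(\frac{5 - 5}{-5 + 2}\right)^{2} = U + \left(\frac{1}{-3} \cdot 0\right)^{2} = U + \left(\left(- \frac{1}{3}\right) 0\right)^{2} = U + 0^{2} = U + 0 = U$)
$X{\left(-4,-2 \right)} \left(-27\right) = \left(-2\right) \left(-27\right) = 54$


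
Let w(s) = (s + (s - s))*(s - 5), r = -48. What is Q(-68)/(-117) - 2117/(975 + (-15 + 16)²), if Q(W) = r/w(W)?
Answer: -102456779/47237424 ≈ -2.1690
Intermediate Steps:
w(s) = s*(-5 + s) (w(s) = (s + 0)*(-5 + s) = s*(-5 + s))
Q(W) = -48/(W*(-5 + W)) (Q(W) = -48*1/(W*(-5 + W)) = -48/(W*(-5 + W)))
Q(-68)/(-117) - 2117/(975 + (-15 + 16)²) = -48/(-68*(-5 - 68))/(-117) - 2117/(975 + (-15 + 16)²) = -48*(-1/68)/(-73)*(-1/117) - 2117/(975 + 1²) = -48*(-1/68)*(-1/73)*(-1/117) - 2117/(975 + 1) = -12/1241*(-1/117) - 2117/976 = 4/48399 - 2117*1/976 = 4/48399 - 2117/976 = -102456779/47237424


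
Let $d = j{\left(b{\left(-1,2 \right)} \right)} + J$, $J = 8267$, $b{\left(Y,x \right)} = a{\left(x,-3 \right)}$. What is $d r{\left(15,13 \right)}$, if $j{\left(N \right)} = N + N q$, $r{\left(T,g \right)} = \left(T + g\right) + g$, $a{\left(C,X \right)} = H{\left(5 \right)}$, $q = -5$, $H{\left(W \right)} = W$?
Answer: $338127$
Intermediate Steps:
$a{\left(C,X \right)} = 5$
$r{\left(T,g \right)} = T + 2 g$
$b{\left(Y,x \right)} = 5$
$j{\left(N \right)} = - 4 N$ ($j{\left(N \right)} = N + N \left(-5\right) = N - 5 N = - 4 N$)
$d = 8247$ ($d = \left(-4\right) 5 + 8267 = -20 + 8267 = 8247$)
$d r{\left(15,13 \right)} = 8247 \left(15 + 2 \cdot 13\right) = 8247 \left(15 + 26\right) = 8247 \cdot 41 = 338127$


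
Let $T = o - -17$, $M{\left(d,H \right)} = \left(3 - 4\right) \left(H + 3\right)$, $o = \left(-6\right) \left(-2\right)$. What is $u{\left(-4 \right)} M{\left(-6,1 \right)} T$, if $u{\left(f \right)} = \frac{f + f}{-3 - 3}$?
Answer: $- \frac{464}{3} \approx -154.67$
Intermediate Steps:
$u{\left(f \right)} = - \frac{f}{3}$ ($u{\left(f \right)} = \frac{2 f}{-6} = 2 f \left(- \frac{1}{6}\right) = - \frac{f}{3}$)
$o = 12$
$M{\left(d,H \right)} = -3 - H$ ($M{\left(d,H \right)} = - (3 + H) = -3 - H$)
$T = 29$ ($T = 12 - -17 = 12 + 17 = 29$)
$u{\left(-4 \right)} M{\left(-6,1 \right)} T = \left(- \frac{1}{3}\right) \left(-4\right) \left(-3 - 1\right) 29 = \frac{4 \left(-3 - 1\right)}{3} \cdot 29 = \frac{4}{3} \left(-4\right) 29 = \left(- \frac{16}{3}\right) 29 = - \frac{464}{3}$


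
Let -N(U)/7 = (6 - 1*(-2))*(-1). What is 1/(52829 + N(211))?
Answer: 1/52885 ≈ 1.8909e-5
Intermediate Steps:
N(U) = 56 (N(U) = -7*(6 - 1*(-2))*(-1) = -7*(6 + 2)*(-1) = -56*(-1) = -7*(-8) = 56)
1/(52829 + N(211)) = 1/(52829 + 56) = 1/52885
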